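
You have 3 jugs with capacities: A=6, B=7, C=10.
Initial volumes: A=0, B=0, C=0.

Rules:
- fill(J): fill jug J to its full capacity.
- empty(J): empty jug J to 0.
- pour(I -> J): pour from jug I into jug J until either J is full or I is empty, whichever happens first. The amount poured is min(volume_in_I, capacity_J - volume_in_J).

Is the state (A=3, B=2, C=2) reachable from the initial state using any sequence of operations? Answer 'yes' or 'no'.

BFS explored all 346 reachable states.
Reachable set includes: (0,0,0), (0,0,1), (0,0,2), (0,0,3), (0,0,4), (0,0,5), (0,0,6), (0,0,7), (0,0,8), (0,0,9), (0,0,10), (0,1,0) ...
Target (A=3, B=2, C=2) not in reachable set → no.

Answer: no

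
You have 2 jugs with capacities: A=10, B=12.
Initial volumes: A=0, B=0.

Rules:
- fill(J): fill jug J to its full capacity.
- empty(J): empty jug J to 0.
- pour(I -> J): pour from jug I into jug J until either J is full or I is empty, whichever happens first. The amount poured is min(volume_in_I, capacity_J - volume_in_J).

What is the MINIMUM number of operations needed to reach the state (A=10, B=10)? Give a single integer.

Answer: 3

Derivation:
BFS from (A=0, B=0). One shortest path:
  1. fill(A) -> (A=10 B=0)
  2. pour(A -> B) -> (A=0 B=10)
  3. fill(A) -> (A=10 B=10)
Reached target in 3 moves.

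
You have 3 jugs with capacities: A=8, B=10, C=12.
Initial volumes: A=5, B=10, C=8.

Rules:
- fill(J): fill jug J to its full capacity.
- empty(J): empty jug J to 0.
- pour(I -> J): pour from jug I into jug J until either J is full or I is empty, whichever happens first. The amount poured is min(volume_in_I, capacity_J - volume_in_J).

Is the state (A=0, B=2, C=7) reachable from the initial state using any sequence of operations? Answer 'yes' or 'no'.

Answer: yes

Derivation:
BFS from (A=5, B=10, C=8):
  1. empty(B) -> (A=5 B=0 C=8)
  2. fill(C) -> (A=5 B=0 C=12)
  3. pour(A -> B) -> (A=0 B=5 C=12)
  4. pour(C -> B) -> (A=0 B=10 C=7)
  5. pour(B -> A) -> (A=8 B=2 C=7)
  6. empty(A) -> (A=0 B=2 C=7)
Target reached → yes.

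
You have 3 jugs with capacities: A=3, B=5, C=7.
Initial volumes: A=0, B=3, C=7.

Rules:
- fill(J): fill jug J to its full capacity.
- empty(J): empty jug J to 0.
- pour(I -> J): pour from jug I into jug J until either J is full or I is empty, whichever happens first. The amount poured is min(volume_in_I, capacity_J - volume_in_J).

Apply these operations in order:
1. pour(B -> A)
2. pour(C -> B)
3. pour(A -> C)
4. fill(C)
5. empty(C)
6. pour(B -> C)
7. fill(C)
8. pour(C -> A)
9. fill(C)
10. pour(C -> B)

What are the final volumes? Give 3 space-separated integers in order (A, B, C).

Answer: 3 5 2

Derivation:
Step 1: pour(B -> A) -> (A=3 B=0 C=7)
Step 2: pour(C -> B) -> (A=3 B=5 C=2)
Step 3: pour(A -> C) -> (A=0 B=5 C=5)
Step 4: fill(C) -> (A=0 B=5 C=7)
Step 5: empty(C) -> (A=0 B=5 C=0)
Step 6: pour(B -> C) -> (A=0 B=0 C=5)
Step 7: fill(C) -> (A=0 B=0 C=7)
Step 8: pour(C -> A) -> (A=3 B=0 C=4)
Step 9: fill(C) -> (A=3 B=0 C=7)
Step 10: pour(C -> B) -> (A=3 B=5 C=2)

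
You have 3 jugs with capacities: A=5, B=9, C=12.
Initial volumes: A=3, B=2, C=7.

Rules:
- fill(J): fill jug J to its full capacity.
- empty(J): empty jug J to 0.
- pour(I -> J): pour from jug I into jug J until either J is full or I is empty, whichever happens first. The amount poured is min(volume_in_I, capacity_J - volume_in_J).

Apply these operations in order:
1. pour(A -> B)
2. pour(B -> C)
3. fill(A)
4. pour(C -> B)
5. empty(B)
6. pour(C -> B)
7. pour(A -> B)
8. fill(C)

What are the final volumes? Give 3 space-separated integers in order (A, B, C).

Step 1: pour(A -> B) -> (A=0 B=5 C=7)
Step 2: pour(B -> C) -> (A=0 B=0 C=12)
Step 3: fill(A) -> (A=5 B=0 C=12)
Step 4: pour(C -> B) -> (A=5 B=9 C=3)
Step 5: empty(B) -> (A=5 B=0 C=3)
Step 6: pour(C -> B) -> (A=5 B=3 C=0)
Step 7: pour(A -> B) -> (A=0 B=8 C=0)
Step 8: fill(C) -> (A=0 B=8 C=12)

Answer: 0 8 12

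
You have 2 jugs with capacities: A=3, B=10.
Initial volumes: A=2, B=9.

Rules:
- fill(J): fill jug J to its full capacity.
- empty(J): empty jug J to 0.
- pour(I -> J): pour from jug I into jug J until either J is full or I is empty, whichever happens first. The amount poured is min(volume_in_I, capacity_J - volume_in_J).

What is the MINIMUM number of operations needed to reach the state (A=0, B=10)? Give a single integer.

Answer: 2

Derivation:
BFS from (A=2, B=9). One shortest path:
  1. empty(A) -> (A=0 B=9)
  2. fill(B) -> (A=0 B=10)
Reached target in 2 moves.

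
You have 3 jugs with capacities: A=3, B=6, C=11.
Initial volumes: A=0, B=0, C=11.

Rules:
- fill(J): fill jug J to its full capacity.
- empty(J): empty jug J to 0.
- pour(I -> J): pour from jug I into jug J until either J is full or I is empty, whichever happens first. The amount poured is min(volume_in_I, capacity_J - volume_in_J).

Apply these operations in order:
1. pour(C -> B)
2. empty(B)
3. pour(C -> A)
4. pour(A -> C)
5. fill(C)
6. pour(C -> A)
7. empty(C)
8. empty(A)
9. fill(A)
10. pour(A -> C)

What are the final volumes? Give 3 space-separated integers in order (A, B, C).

Answer: 0 0 3

Derivation:
Step 1: pour(C -> B) -> (A=0 B=6 C=5)
Step 2: empty(B) -> (A=0 B=0 C=5)
Step 3: pour(C -> A) -> (A=3 B=0 C=2)
Step 4: pour(A -> C) -> (A=0 B=0 C=5)
Step 5: fill(C) -> (A=0 B=0 C=11)
Step 6: pour(C -> A) -> (A=3 B=0 C=8)
Step 7: empty(C) -> (A=3 B=0 C=0)
Step 8: empty(A) -> (A=0 B=0 C=0)
Step 9: fill(A) -> (A=3 B=0 C=0)
Step 10: pour(A -> C) -> (A=0 B=0 C=3)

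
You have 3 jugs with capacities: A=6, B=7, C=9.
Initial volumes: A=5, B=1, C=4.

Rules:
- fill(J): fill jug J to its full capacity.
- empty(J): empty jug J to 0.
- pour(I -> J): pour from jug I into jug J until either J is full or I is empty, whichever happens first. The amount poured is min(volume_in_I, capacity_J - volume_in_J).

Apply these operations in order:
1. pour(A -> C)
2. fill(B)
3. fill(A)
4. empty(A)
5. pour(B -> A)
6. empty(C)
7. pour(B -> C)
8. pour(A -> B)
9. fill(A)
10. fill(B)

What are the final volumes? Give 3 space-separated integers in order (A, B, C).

Step 1: pour(A -> C) -> (A=0 B=1 C=9)
Step 2: fill(B) -> (A=0 B=7 C=9)
Step 3: fill(A) -> (A=6 B=7 C=9)
Step 4: empty(A) -> (A=0 B=7 C=9)
Step 5: pour(B -> A) -> (A=6 B=1 C=9)
Step 6: empty(C) -> (A=6 B=1 C=0)
Step 7: pour(B -> C) -> (A=6 B=0 C=1)
Step 8: pour(A -> B) -> (A=0 B=6 C=1)
Step 9: fill(A) -> (A=6 B=6 C=1)
Step 10: fill(B) -> (A=6 B=7 C=1)

Answer: 6 7 1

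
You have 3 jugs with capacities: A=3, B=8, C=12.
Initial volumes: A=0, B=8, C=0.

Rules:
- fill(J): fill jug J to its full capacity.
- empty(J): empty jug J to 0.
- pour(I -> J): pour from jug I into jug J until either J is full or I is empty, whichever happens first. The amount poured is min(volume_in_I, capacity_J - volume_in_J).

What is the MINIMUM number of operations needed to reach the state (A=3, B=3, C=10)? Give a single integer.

Answer: 8

Derivation:
BFS from (A=0, B=8, C=0). One shortest path:
  1. pour(B -> A) -> (A=3 B=5 C=0)
  2. empty(A) -> (A=0 B=5 C=0)
  3. pour(B -> A) -> (A=3 B=2 C=0)
  4. pour(B -> C) -> (A=3 B=0 C=2)
  5. fill(B) -> (A=3 B=8 C=2)
  6. pour(B -> C) -> (A=3 B=0 C=10)
  7. pour(A -> B) -> (A=0 B=3 C=10)
  8. fill(A) -> (A=3 B=3 C=10)
Reached target in 8 moves.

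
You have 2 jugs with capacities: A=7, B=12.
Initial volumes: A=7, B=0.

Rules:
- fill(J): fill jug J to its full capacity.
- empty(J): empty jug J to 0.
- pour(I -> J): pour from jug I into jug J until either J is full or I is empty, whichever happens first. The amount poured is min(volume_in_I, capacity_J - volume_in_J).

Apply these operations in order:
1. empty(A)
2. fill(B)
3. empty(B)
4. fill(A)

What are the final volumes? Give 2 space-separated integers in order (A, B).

Answer: 7 0

Derivation:
Step 1: empty(A) -> (A=0 B=0)
Step 2: fill(B) -> (A=0 B=12)
Step 3: empty(B) -> (A=0 B=0)
Step 4: fill(A) -> (A=7 B=0)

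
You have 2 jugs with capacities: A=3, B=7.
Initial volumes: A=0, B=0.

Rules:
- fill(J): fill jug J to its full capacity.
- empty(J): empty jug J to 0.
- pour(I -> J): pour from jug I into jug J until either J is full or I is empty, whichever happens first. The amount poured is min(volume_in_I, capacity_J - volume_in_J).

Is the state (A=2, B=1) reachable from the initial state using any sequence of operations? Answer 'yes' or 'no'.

Answer: no

Derivation:
BFS explored all 20 reachable states.
Reachable set includes: (0,0), (0,1), (0,2), (0,3), (0,4), (0,5), (0,6), (0,7), (1,0), (1,7), (2,0), (2,7) ...
Target (A=2, B=1) not in reachable set → no.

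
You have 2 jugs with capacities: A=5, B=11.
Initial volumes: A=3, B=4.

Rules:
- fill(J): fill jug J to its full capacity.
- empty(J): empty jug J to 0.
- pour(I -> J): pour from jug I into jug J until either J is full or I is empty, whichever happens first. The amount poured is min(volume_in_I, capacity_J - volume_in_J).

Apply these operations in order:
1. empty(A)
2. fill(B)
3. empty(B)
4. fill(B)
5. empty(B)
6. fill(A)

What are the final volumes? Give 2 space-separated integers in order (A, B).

Answer: 5 0

Derivation:
Step 1: empty(A) -> (A=0 B=4)
Step 2: fill(B) -> (A=0 B=11)
Step 3: empty(B) -> (A=0 B=0)
Step 4: fill(B) -> (A=0 B=11)
Step 5: empty(B) -> (A=0 B=0)
Step 6: fill(A) -> (A=5 B=0)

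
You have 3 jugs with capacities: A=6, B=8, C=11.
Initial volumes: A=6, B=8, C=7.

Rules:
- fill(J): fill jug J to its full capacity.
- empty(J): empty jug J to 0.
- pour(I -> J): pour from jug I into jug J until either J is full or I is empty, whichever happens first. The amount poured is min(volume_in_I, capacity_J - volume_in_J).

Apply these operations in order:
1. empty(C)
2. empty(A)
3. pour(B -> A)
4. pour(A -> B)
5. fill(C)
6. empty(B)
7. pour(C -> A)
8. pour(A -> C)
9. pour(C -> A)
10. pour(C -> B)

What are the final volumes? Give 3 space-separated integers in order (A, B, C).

Answer: 6 5 0

Derivation:
Step 1: empty(C) -> (A=6 B=8 C=0)
Step 2: empty(A) -> (A=0 B=8 C=0)
Step 3: pour(B -> A) -> (A=6 B=2 C=0)
Step 4: pour(A -> B) -> (A=0 B=8 C=0)
Step 5: fill(C) -> (A=0 B=8 C=11)
Step 6: empty(B) -> (A=0 B=0 C=11)
Step 7: pour(C -> A) -> (A=6 B=0 C=5)
Step 8: pour(A -> C) -> (A=0 B=0 C=11)
Step 9: pour(C -> A) -> (A=6 B=0 C=5)
Step 10: pour(C -> B) -> (A=6 B=5 C=0)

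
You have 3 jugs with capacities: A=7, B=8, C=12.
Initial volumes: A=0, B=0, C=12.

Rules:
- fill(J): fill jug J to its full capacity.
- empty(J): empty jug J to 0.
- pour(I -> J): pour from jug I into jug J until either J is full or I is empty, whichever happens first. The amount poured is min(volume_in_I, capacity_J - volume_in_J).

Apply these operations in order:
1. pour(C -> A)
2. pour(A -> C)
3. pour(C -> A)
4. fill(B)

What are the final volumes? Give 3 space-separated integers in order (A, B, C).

Answer: 7 8 5

Derivation:
Step 1: pour(C -> A) -> (A=7 B=0 C=5)
Step 2: pour(A -> C) -> (A=0 B=0 C=12)
Step 3: pour(C -> A) -> (A=7 B=0 C=5)
Step 4: fill(B) -> (A=7 B=8 C=5)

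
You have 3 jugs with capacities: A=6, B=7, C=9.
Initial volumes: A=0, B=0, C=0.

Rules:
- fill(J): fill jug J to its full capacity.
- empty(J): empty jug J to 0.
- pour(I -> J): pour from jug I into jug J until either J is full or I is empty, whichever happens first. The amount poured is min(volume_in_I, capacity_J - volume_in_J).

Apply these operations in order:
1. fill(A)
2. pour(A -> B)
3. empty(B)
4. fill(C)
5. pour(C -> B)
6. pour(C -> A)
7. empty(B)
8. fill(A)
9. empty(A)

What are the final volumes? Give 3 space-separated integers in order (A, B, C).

Answer: 0 0 0

Derivation:
Step 1: fill(A) -> (A=6 B=0 C=0)
Step 2: pour(A -> B) -> (A=0 B=6 C=0)
Step 3: empty(B) -> (A=0 B=0 C=0)
Step 4: fill(C) -> (A=0 B=0 C=9)
Step 5: pour(C -> B) -> (A=0 B=7 C=2)
Step 6: pour(C -> A) -> (A=2 B=7 C=0)
Step 7: empty(B) -> (A=2 B=0 C=0)
Step 8: fill(A) -> (A=6 B=0 C=0)
Step 9: empty(A) -> (A=0 B=0 C=0)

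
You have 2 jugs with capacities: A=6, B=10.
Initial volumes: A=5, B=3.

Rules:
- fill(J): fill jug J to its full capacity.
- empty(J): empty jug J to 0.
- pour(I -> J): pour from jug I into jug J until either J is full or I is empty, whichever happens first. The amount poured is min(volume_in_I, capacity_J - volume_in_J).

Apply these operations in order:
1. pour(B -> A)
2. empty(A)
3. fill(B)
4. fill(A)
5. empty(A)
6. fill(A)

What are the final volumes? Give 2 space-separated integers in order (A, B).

Step 1: pour(B -> A) -> (A=6 B=2)
Step 2: empty(A) -> (A=0 B=2)
Step 3: fill(B) -> (A=0 B=10)
Step 4: fill(A) -> (A=6 B=10)
Step 5: empty(A) -> (A=0 B=10)
Step 6: fill(A) -> (A=6 B=10)

Answer: 6 10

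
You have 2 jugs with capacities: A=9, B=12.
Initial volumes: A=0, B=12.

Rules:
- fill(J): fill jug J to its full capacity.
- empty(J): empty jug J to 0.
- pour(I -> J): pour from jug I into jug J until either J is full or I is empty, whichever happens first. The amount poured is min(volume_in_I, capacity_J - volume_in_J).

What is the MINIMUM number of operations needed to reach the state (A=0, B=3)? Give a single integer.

BFS from (A=0, B=12). One shortest path:
  1. pour(B -> A) -> (A=9 B=3)
  2. empty(A) -> (A=0 B=3)
Reached target in 2 moves.

Answer: 2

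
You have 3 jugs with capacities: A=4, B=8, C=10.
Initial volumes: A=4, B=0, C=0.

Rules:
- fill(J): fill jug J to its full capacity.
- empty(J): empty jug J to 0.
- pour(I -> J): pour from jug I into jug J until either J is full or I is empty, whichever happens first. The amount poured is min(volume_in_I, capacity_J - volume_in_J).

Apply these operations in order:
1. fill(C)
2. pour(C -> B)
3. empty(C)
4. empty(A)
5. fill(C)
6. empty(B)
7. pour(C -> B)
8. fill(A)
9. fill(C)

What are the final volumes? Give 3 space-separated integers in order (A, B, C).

Answer: 4 8 10

Derivation:
Step 1: fill(C) -> (A=4 B=0 C=10)
Step 2: pour(C -> B) -> (A=4 B=8 C=2)
Step 3: empty(C) -> (A=4 B=8 C=0)
Step 4: empty(A) -> (A=0 B=8 C=0)
Step 5: fill(C) -> (A=0 B=8 C=10)
Step 6: empty(B) -> (A=0 B=0 C=10)
Step 7: pour(C -> B) -> (A=0 B=8 C=2)
Step 8: fill(A) -> (A=4 B=8 C=2)
Step 9: fill(C) -> (A=4 B=8 C=10)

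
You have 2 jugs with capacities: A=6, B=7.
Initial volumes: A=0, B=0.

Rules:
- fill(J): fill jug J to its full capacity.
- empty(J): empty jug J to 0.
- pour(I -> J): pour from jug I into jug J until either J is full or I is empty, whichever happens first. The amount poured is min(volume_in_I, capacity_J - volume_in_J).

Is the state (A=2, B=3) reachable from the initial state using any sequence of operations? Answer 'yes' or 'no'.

Answer: no

Derivation:
BFS explored all 26 reachable states.
Reachable set includes: (0,0), (0,1), (0,2), (0,3), (0,4), (0,5), (0,6), (0,7), (1,0), (1,7), (2,0), (2,7) ...
Target (A=2, B=3) not in reachable set → no.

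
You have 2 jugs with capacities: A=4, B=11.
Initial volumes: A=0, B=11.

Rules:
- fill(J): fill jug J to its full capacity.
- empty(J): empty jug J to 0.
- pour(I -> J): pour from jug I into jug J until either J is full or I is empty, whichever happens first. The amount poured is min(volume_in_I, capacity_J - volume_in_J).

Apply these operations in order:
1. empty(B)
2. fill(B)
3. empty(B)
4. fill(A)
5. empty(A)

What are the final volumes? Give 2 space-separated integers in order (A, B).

Answer: 0 0

Derivation:
Step 1: empty(B) -> (A=0 B=0)
Step 2: fill(B) -> (A=0 B=11)
Step 3: empty(B) -> (A=0 B=0)
Step 4: fill(A) -> (A=4 B=0)
Step 5: empty(A) -> (A=0 B=0)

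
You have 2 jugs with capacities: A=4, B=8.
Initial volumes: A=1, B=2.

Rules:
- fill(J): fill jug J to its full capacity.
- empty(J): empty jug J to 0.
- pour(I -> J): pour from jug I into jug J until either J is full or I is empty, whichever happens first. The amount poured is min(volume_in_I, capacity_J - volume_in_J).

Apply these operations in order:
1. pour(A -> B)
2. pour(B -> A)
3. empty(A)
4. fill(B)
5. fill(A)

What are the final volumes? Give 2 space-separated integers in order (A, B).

Answer: 4 8

Derivation:
Step 1: pour(A -> B) -> (A=0 B=3)
Step 2: pour(B -> A) -> (A=3 B=0)
Step 3: empty(A) -> (A=0 B=0)
Step 4: fill(B) -> (A=0 B=8)
Step 5: fill(A) -> (A=4 B=8)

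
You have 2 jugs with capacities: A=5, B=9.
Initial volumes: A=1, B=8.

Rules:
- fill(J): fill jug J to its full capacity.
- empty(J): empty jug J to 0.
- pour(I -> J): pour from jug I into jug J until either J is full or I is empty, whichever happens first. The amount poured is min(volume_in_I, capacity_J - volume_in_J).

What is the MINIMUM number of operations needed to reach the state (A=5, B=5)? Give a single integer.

BFS from (A=1, B=8). One shortest path:
  1. fill(B) -> (A=1 B=9)
  2. pour(B -> A) -> (A=5 B=5)
Reached target in 2 moves.

Answer: 2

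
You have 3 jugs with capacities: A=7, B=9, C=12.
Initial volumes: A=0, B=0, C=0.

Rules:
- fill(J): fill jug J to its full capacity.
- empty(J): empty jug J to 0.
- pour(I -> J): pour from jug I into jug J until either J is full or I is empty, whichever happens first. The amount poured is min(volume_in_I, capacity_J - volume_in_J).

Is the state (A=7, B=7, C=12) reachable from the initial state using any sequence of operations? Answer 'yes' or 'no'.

BFS from (A=0, B=0, C=0):
  1. fill(A) -> (A=7 B=0 C=0)
  2. fill(C) -> (A=7 B=0 C=12)
  3. pour(A -> B) -> (A=0 B=7 C=12)
  4. fill(A) -> (A=7 B=7 C=12)
Target reached → yes.

Answer: yes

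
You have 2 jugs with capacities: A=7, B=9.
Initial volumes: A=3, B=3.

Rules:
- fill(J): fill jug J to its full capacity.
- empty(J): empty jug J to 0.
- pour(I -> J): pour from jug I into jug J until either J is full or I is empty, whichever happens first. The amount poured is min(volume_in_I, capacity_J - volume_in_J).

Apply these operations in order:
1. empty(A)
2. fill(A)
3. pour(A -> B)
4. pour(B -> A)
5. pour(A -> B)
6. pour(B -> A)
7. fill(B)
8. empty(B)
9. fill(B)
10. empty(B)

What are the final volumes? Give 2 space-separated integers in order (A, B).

Step 1: empty(A) -> (A=0 B=3)
Step 2: fill(A) -> (A=7 B=3)
Step 3: pour(A -> B) -> (A=1 B=9)
Step 4: pour(B -> A) -> (A=7 B=3)
Step 5: pour(A -> B) -> (A=1 B=9)
Step 6: pour(B -> A) -> (A=7 B=3)
Step 7: fill(B) -> (A=7 B=9)
Step 8: empty(B) -> (A=7 B=0)
Step 9: fill(B) -> (A=7 B=9)
Step 10: empty(B) -> (A=7 B=0)

Answer: 7 0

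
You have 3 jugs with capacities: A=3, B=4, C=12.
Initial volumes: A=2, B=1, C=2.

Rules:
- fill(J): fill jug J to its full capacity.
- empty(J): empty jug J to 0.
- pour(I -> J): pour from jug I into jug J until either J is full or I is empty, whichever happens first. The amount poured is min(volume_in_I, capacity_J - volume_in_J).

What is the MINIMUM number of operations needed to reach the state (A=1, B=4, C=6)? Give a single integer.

Answer: 5

Derivation:
BFS from (A=2, B=1, C=2). One shortest path:
  1. empty(A) -> (A=0 B=1 C=2)
  2. pour(B -> A) -> (A=1 B=0 C=2)
  3. fill(B) -> (A=1 B=4 C=2)
  4. pour(B -> C) -> (A=1 B=0 C=6)
  5. fill(B) -> (A=1 B=4 C=6)
Reached target in 5 moves.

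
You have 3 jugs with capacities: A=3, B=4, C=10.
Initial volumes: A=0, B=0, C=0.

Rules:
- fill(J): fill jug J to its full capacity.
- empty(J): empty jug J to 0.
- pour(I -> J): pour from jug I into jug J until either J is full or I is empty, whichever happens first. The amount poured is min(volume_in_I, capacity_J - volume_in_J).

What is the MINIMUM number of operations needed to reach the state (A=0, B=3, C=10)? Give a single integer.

Answer: 3

Derivation:
BFS from (A=0, B=0, C=0). One shortest path:
  1. fill(A) -> (A=3 B=0 C=0)
  2. fill(C) -> (A=3 B=0 C=10)
  3. pour(A -> B) -> (A=0 B=3 C=10)
Reached target in 3 moves.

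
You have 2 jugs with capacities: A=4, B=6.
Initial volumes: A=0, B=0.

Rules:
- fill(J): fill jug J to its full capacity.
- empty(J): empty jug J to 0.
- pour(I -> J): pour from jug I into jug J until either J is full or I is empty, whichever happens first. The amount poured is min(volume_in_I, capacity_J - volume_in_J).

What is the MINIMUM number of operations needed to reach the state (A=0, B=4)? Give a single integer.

Answer: 2

Derivation:
BFS from (A=0, B=0). One shortest path:
  1. fill(A) -> (A=4 B=0)
  2. pour(A -> B) -> (A=0 B=4)
Reached target in 2 moves.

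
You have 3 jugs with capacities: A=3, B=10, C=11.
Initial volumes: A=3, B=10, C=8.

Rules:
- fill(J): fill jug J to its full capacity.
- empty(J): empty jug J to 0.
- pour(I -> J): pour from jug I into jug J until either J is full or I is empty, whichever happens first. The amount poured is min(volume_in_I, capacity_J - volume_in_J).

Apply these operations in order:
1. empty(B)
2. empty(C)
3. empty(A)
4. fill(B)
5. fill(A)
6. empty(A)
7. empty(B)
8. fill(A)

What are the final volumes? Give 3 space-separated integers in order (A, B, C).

Answer: 3 0 0

Derivation:
Step 1: empty(B) -> (A=3 B=0 C=8)
Step 2: empty(C) -> (A=3 B=0 C=0)
Step 3: empty(A) -> (A=0 B=0 C=0)
Step 4: fill(B) -> (A=0 B=10 C=0)
Step 5: fill(A) -> (A=3 B=10 C=0)
Step 6: empty(A) -> (A=0 B=10 C=0)
Step 7: empty(B) -> (A=0 B=0 C=0)
Step 8: fill(A) -> (A=3 B=0 C=0)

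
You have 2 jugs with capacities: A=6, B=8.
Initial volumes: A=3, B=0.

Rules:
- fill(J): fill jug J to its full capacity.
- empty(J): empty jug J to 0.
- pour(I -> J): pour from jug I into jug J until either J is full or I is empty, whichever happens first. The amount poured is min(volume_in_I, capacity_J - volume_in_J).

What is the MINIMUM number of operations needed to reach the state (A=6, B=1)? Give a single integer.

Answer: 6

Derivation:
BFS from (A=3, B=0). One shortest path:
  1. pour(A -> B) -> (A=0 B=3)
  2. fill(A) -> (A=6 B=3)
  3. pour(A -> B) -> (A=1 B=8)
  4. empty(B) -> (A=1 B=0)
  5. pour(A -> B) -> (A=0 B=1)
  6. fill(A) -> (A=6 B=1)
Reached target in 6 moves.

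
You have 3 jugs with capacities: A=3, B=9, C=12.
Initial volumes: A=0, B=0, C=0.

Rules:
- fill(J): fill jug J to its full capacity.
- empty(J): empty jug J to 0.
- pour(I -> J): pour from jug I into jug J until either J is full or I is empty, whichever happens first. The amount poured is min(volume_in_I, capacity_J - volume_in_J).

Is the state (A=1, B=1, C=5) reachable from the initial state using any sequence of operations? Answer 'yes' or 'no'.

BFS explored all 40 reachable states.
Reachable set includes: (0,0,0), (0,0,3), (0,0,6), (0,0,9), (0,0,12), (0,3,0), (0,3,3), (0,3,6), (0,3,9), (0,3,12), (0,6,0), (0,6,3) ...
Target (A=1, B=1, C=5) not in reachable set → no.

Answer: no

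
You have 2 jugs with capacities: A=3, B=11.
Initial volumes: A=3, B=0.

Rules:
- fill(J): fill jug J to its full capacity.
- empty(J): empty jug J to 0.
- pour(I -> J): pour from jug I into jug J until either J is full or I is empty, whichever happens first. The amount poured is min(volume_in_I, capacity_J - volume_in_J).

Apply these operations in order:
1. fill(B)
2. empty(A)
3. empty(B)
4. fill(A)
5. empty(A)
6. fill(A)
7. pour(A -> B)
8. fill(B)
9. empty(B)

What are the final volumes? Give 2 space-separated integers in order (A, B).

Answer: 0 0

Derivation:
Step 1: fill(B) -> (A=3 B=11)
Step 2: empty(A) -> (A=0 B=11)
Step 3: empty(B) -> (A=0 B=0)
Step 4: fill(A) -> (A=3 B=0)
Step 5: empty(A) -> (A=0 B=0)
Step 6: fill(A) -> (A=3 B=0)
Step 7: pour(A -> B) -> (A=0 B=3)
Step 8: fill(B) -> (A=0 B=11)
Step 9: empty(B) -> (A=0 B=0)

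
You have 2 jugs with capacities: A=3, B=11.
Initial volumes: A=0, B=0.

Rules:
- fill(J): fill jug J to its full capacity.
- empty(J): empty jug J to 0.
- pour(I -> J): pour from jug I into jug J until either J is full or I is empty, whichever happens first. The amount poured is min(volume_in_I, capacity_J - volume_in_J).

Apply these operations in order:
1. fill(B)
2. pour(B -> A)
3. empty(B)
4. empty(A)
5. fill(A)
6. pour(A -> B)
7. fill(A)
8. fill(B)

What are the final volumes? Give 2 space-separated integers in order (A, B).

Step 1: fill(B) -> (A=0 B=11)
Step 2: pour(B -> A) -> (A=3 B=8)
Step 3: empty(B) -> (A=3 B=0)
Step 4: empty(A) -> (A=0 B=0)
Step 5: fill(A) -> (A=3 B=0)
Step 6: pour(A -> B) -> (A=0 B=3)
Step 7: fill(A) -> (A=3 B=3)
Step 8: fill(B) -> (A=3 B=11)

Answer: 3 11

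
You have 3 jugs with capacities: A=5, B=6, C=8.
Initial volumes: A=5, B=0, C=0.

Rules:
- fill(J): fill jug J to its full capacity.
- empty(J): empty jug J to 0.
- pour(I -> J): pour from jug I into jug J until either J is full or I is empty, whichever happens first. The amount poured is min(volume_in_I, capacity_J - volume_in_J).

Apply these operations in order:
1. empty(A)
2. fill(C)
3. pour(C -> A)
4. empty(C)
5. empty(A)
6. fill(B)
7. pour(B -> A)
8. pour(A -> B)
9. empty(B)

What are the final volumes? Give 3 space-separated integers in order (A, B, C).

Step 1: empty(A) -> (A=0 B=0 C=0)
Step 2: fill(C) -> (A=0 B=0 C=8)
Step 3: pour(C -> A) -> (A=5 B=0 C=3)
Step 4: empty(C) -> (A=5 B=0 C=0)
Step 5: empty(A) -> (A=0 B=0 C=0)
Step 6: fill(B) -> (A=0 B=6 C=0)
Step 7: pour(B -> A) -> (A=5 B=1 C=0)
Step 8: pour(A -> B) -> (A=0 B=6 C=0)
Step 9: empty(B) -> (A=0 B=0 C=0)

Answer: 0 0 0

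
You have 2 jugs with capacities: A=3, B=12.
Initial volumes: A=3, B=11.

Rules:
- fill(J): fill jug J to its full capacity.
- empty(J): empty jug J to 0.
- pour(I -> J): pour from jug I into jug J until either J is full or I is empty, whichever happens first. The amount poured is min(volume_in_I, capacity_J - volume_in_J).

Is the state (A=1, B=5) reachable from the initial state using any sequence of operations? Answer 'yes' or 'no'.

Answer: no

Derivation:
BFS explored all 20 reachable states.
Reachable set includes: (0,0), (0,2), (0,3), (0,5), (0,6), (0,8), (0,9), (0,11), (0,12), (2,0), (2,12), (3,0) ...
Target (A=1, B=5) not in reachable set → no.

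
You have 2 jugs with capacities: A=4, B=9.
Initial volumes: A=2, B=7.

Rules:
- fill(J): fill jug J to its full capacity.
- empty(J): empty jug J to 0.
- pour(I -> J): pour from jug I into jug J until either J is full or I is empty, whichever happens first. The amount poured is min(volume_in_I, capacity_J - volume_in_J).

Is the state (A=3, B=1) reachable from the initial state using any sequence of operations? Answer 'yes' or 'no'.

Answer: no

Derivation:
BFS explored all 27 reachable states.
Reachable set includes: (0,0), (0,1), (0,2), (0,3), (0,4), (0,5), (0,6), (0,7), (0,8), (0,9), (1,0), (1,9) ...
Target (A=3, B=1) not in reachable set → no.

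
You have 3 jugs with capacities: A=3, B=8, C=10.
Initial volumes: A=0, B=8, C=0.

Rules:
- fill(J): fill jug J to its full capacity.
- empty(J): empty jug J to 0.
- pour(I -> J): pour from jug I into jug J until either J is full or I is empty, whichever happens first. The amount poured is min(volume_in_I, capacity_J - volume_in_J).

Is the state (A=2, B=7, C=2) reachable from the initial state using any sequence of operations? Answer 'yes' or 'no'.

Answer: no

Derivation:
BFS explored all 270 reachable states.
Reachable set includes: (0,0,0), (0,0,1), (0,0,2), (0,0,3), (0,0,4), (0,0,5), (0,0,6), (0,0,7), (0,0,8), (0,0,9), (0,0,10), (0,1,0) ...
Target (A=2, B=7, C=2) not in reachable set → no.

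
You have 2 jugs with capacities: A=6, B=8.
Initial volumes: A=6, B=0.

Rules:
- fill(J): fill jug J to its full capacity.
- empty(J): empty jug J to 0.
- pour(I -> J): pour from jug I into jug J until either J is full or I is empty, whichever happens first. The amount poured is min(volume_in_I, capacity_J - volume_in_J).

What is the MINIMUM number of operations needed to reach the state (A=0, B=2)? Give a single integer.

Answer: 4

Derivation:
BFS from (A=6, B=0). One shortest path:
  1. empty(A) -> (A=0 B=0)
  2. fill(B) -> (A=0 B=8)
  3. pour(B -> A) -> (A=6 B=2)
  4. empty(A) -> (A=0 B=2)
Reached target in 4 moves.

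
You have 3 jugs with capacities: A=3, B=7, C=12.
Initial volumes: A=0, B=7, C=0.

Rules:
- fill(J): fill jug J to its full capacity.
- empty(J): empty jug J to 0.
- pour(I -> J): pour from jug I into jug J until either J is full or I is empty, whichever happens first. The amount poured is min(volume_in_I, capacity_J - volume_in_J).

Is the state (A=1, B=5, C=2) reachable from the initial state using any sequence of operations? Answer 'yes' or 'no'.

BFS explored all 284 reachable states.
Reachable set includes: (0,0,0), (0,0,1), (0,0,2), (0,0,3), (0,0,4), (0,0,5), (0,0,6), (0,0,7), (0,0,8), (0,0,9), (0,0,10), (0,0,11) ...
Target (A=1, B=5, C=2) not in reachable set → no.

Answer: no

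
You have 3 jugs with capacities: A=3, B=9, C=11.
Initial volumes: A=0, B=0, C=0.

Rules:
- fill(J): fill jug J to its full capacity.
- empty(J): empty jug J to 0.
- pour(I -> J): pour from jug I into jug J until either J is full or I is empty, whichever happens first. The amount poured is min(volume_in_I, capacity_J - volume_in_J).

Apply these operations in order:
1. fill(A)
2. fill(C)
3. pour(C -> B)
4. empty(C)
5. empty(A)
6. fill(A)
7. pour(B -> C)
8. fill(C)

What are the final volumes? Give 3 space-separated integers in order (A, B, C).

Answer: 3 0 11

Derivation:
Step 1: fill(A) -> (A=3 B=0 C=0)
Step 2: fill(C) -> (A=3 B=0 C=11)
Step 3: pour(C -> B) -> (A=3 B=9 C=2)
Step 4: empty(C) -> (A=3 B=9 C=0)
Step 5: empty(A) -> (A=0 B=9 C=0)
Step 6: fill(A) -> (A=3 B=9 C=0)
Step 7: pour(B -> C) -> (A=3 B=0 C=9)
Step 8: fill(C) -> (A=3 B=0 C=11)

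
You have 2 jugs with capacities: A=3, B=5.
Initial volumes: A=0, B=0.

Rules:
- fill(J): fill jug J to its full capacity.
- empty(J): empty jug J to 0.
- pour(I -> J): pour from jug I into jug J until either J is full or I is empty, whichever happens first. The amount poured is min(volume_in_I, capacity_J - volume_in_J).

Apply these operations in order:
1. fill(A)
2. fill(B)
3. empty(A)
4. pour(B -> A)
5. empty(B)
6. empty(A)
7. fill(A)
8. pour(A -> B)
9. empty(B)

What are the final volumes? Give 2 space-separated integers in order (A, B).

Answer: 0 0

Derivation:
Step 1: fill(A) -> (A=3 B=0)
Step 2: fill(B) -> (A=3 B=5)
Step 3: empty(A) -> (A=0 B=5)
Step 4: pour(B -> A) -> (A=3 B=2)
Step 5: empty(B) -> (A=3 B=0)
Step 6: empty(A) -> (A=0 B=0)
Step 7: fill(A) -> (A=3 B=0)
Step 8: pour(A -> B) -> (A=0 B=3)
Step 9: empty(B) -> (A=0 B=0)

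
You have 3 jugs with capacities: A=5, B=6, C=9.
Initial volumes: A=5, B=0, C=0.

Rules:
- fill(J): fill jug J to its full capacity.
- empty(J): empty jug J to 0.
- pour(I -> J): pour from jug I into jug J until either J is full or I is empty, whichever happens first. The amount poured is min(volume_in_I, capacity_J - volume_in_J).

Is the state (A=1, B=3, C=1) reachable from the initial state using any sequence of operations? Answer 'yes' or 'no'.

Answer: no

Derivation:
BFS explored all 260 reachable states.
Reachable set includes: (0,0,0), (0,0,1), (0,0,2), (0,0,3), (0,0,4), (0,0,5), (0,0,6), (0,0,7), (0,0,8), (0,0,9), (0,1,0), (0,1,1) ...
Target (A=1, B=3, C=1) not in reachable set → no.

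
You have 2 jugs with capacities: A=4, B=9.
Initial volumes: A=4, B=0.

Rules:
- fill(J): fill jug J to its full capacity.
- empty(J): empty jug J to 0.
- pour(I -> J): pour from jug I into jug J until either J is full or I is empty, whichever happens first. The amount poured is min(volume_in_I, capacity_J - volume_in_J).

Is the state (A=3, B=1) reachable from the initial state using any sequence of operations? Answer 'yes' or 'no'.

BFS explored all 26 reachable states.
Reachable set includes: (0,0), (0,1), (0,2), (0,3), (0,4), (0,5), (0,6), (0,7), (0,8), (0,9), (1,0), (1,9) ...
Target (A=3, B=1) not in reachable set → no.

Answer: no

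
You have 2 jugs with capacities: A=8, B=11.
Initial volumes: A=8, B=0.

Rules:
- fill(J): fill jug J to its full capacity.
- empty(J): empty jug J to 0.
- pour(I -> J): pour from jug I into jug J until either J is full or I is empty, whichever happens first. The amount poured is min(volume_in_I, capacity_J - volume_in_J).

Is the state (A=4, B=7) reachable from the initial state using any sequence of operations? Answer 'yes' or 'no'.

BFS explored all 38 reachable states.
Reachable set includes: (0,0), (0,1), (0,2), (0,3), (0,4), (0,5), (0,6), (0,7), (0,8), (0,9), (0,10), (0,11) ...
Target (A=4, B=7) not in reachable set → no.

Answer: no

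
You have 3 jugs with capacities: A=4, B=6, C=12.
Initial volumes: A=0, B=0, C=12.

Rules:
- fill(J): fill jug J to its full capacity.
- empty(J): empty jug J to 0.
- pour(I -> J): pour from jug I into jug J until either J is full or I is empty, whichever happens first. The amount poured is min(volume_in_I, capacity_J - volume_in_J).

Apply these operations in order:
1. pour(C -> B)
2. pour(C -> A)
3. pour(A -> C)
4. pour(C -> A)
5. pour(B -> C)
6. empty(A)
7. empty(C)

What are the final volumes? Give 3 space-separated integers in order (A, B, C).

Answer: 0 0 0

Derivation:
Step 1: pour(C -> B) -> (A=0 B=6 C=6)
Step 2: pour(C -> A) -> (A=4 B=6 C=2)
Step 3: pour(A -> C) -> (A=0 B=6 C=6)
Step 4: pour(C -> A) -> (A=4 B=6 C=2)
Step 5: pour(B -> C) -> (A=4 B=0 C=8)
Step 6: empty(A) -> (A=0 B=0 C=8)
Step 7: empty(C) -> (A=0 B=0 C=0)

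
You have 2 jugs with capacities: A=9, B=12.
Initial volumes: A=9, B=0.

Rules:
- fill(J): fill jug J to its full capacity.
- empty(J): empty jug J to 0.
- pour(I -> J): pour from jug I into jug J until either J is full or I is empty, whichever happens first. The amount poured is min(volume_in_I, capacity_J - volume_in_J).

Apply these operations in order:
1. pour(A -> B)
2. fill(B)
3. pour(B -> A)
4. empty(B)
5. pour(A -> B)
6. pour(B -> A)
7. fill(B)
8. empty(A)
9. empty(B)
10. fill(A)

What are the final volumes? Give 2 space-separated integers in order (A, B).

Step 1: pour(A -> B) -> (A=0 B=9)
Step 2: fill(B) -> (A=0 B=12)
Step 3: pour(B -> A) -> (A=9 B=3)
Step 4: empty(B) -> (A=9 B=0)
Step 5: pour(A -> B) -> (A=0 B=9)
Step 6: pour(B -> A) -> (A=9 B=0)
Step 7: fill(B) -> (A=9 B=12)
Step 8: empty(A) -> (A=0 B=12)
Step 9: empty(B) -> (A=0 B=0)
Step 10: fill(A) -> (A=9 B=0)

Answer: 9 0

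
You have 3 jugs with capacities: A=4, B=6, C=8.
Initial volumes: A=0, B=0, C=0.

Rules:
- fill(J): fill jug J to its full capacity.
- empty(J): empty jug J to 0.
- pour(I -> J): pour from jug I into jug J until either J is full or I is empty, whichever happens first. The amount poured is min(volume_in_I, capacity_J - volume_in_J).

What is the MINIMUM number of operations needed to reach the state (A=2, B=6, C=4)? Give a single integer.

BFS from (A=0, B=0, C=0). One shortest path:
  1. fill(A) -> (A=4 B=0 C=0)
  2. fill(C) -> (A=4 B=0 C=8)
  3. pour(A -> B) -> (A=0 B=4 C=8)
  4. pour(C -> A) -> (A=4 B=4 C=4)
  5. pour(A -> B) -> (A=2 B=6 C=4)
Reached target in 5 moves.

Answer: 5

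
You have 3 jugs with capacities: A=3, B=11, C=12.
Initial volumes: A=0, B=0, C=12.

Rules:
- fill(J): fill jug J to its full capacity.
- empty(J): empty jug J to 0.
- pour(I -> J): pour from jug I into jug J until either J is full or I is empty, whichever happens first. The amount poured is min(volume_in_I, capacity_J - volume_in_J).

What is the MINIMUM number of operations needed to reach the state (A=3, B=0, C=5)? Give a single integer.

Answer: 6

Derivation:
BFS from (A=0, B=0, C=12). One shortest path:
  1. fill(B) -> (A=0 B=11 C=12)
  2. empty(C) -> (A=0 B=11 C=0)
  3. pour(B -> A) -> (A=3 B=8 C=0)
  4. empty(A) -> (A=0 B=8 C=0)
  5. pour(B -> A) -> (A=3 B=5 C=0)
  6. pour(B -> C) -> (A=3 B=0 C=5)
Reached target in 6 moves.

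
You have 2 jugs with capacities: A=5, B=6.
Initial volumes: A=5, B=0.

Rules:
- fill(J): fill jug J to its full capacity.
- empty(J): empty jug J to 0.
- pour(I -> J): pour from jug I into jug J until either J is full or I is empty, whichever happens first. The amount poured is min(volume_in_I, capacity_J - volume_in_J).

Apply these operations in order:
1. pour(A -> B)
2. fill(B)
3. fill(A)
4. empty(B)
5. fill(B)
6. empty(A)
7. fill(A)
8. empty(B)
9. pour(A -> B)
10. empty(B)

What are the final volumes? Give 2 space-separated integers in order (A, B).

Step 1: pour(A -> B) -> (A=0 B=5)
Step 2: fill(B) -> (A=0 B=6)
Step 3: fill(A) -> (A=5 B=6)
Step 4: empty(B) -> (A=5 B=0)
Step 5: fill(B) -> (A=5 B=6)
Step 6: empty(A) -> (A=0 B=6)
Step 7: fill(A) -> (A=5 B=6)
Step 8: empty(B) -> (A=5 B=0)
Step 9: pour(A -> B) -> (A=0 B=5)
Step 10: empty(B) -> (A=0 B=0)

Answer: 0 0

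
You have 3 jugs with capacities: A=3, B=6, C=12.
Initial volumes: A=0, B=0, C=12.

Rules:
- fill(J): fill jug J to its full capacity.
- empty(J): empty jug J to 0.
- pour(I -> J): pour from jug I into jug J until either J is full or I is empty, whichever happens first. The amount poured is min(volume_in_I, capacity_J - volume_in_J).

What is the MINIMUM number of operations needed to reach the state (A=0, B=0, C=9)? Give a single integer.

BFS from (A=0, B=0, C=12). One shortest path:
  1. pour(C -> A) -> (A=3 B=0 C=9)
  2. empty(A) -> (A=0 B=0 C=9)
Reached target in 2 moves.

Answer: 2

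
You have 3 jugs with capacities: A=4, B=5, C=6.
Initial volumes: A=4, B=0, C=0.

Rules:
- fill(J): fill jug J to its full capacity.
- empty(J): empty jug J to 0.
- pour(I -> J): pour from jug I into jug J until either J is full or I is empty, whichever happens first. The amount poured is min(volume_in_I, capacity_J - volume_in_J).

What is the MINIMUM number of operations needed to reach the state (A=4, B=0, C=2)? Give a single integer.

Answer: 3

Derivation:
BFS from (A=4, B=0, C=0). One shortest path:
  1. empty(A) -> (A=0 B=0 C=0)
  2. fill(C) -> (A=0 B=0 C=6)
  3. pour(C -> A) -> (A=4 B=0 C=2)
Reached target in 3 moves.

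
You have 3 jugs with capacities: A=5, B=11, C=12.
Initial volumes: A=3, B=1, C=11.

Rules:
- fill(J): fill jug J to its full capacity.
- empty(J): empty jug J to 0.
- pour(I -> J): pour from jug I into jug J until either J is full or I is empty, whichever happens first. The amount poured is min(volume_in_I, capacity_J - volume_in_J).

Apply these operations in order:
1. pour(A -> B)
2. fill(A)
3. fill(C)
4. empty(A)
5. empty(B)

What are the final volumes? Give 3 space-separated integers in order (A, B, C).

Step 1: pour(A -> B) -> (A=0 B=4 C=11)
Step 2: fill(A) -> (A=5 B=4 C=11)
Step 3: fill(C) -> (A=5 B=4 C=12)
Step 4: empty(A) -> (A=0 B=4 C=12)
Step 5: empty(B) -> (A=0 B=0 C=12)

Answer: 0 0 12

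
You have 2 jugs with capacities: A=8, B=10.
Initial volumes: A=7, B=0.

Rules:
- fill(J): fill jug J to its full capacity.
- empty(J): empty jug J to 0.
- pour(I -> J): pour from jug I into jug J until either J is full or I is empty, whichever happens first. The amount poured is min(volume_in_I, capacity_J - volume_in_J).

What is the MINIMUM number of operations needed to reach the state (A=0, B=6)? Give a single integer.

Answer: 6

Derivation:
BFS from (A=7, B=0). One shortest path:
  1. fill(A) -> (A=8 B=0)
  2. pour(A -> B) -> (A=0 B=8)
  3. fill(A) -> (A=8 B=8)
  4. pour(A -> B) -> (A=6 B=10)
  5. empty(B) -> (A=6 B=0)
  6. pour(A -> B) -> (A=0 B=6)
Reached target in 6 moves.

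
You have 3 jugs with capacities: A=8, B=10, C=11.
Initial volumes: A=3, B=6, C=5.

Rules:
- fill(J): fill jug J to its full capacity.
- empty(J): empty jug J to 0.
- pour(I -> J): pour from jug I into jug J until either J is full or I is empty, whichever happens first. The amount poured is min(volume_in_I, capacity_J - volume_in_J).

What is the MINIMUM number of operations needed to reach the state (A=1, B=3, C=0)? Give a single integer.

BFS from (A=3, B=6, C=5). One shortest path:
  1. pour(C -> B) -> (A=3 B=10 C=1)
  2. empty(B) -> (A=3 B=0 C=1)
  3. pour(A -> B) -> (A=0 B=3 C=1)
  4. pour(C -> A) -> (A=1 B=3 C=0)
Reached target in 4 moves.

Answer: 4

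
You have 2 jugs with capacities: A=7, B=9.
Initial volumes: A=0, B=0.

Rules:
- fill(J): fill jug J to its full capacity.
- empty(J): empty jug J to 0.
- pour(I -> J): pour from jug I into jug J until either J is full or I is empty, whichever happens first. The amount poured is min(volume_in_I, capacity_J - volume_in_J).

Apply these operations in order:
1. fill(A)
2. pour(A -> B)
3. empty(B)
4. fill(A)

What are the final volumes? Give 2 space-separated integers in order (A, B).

Step 1: fill(A) -> (A=7 B=0)
Step 2: pour(A -> B) -> (A=0 B=7)
Step 3: empty(B) -> (A=0 B=0)
Step 4: fill(A) -> (A=7 B=0)

Answer: 7 0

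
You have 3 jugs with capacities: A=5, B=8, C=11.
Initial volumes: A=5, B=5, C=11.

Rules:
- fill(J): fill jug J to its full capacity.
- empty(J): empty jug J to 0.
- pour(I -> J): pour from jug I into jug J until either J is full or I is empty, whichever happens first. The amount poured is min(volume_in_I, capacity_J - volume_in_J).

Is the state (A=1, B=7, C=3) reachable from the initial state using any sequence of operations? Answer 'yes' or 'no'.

BFS explored all 368 reachable states.
Reachable set includes: (0,0,0), (0,0,1), (0,0,2), (0,0,3), (0,0,4), (0,0,5), (0,0,6), (0,0,7), (0,0,8), (0,0,9), (0,0,10), (0,0,11) ...
Target (A=1, B=7, C=3) not in reachable set → no.

Answer: no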